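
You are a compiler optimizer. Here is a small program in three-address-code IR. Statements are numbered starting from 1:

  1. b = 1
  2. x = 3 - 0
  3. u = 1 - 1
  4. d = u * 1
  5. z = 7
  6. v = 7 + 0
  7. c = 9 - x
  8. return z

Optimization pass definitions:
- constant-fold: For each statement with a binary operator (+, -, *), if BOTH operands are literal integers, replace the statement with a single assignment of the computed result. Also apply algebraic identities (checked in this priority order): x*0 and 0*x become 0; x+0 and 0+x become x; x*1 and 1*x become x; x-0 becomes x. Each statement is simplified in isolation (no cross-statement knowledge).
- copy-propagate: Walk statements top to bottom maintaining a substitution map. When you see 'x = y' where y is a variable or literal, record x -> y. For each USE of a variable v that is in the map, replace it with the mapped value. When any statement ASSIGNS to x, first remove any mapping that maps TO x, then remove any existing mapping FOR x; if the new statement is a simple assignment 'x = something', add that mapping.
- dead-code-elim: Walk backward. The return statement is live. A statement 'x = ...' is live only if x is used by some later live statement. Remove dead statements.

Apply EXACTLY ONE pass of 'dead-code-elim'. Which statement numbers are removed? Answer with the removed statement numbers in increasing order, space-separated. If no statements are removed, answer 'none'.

Backward liveness scan:
Stmt 1 'b = 1': DEAD (b not in live set [])
Stmt 2 'x = 3 - 0': DEAD (x not in live set [])
Stmt 3 'u = 1 - 1': DEAD (u not in live set [])
Stmt 4 'd = u * 1': DEAD (d not in live set [])
Stmt 5 'z = 7': KEEP (z is live); live-in = []
Stmt 6 'v = 7 + 0': DEAD (v not in live set ['z'])
Stmt 7 'c = 9 - x': DEAD (c not in live set ['z'])
Stmt 8 'return z': KEEP (return); live-in = ['z']
Removed statement numbers: [1, 2, 3, 4, 6, 7]
Surviving IR:
  z = 7
  return z

Answer: 1 2 3 4 6 7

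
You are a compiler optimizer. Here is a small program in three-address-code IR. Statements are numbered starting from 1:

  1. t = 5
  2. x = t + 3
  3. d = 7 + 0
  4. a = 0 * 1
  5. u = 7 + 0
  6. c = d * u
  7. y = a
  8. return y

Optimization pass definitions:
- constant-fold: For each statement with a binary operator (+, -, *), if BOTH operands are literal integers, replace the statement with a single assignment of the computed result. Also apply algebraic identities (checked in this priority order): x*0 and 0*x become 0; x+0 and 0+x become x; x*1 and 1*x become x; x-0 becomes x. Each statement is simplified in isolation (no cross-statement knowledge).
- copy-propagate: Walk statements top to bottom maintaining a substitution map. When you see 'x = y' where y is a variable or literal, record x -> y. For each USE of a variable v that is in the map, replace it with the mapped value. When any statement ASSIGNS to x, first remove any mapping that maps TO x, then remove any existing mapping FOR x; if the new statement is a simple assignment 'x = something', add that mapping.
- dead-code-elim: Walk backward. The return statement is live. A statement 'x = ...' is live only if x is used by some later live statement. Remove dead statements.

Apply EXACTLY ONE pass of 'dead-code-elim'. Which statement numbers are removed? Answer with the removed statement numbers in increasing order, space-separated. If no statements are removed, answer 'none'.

Answer: 1 2 3 5 6

Derivation:
Backward liveness scan:
Stmt 1 't = 5': DEAD (t not in live set [])
Stmt 2 'x = t + 3': DEAD (x not in live set [])
Stmt 3 'd = 7 + 0': DEAD (d not in live set [])
Stmt 4 'a = 0 * 1': KEEP (a is live); live-in = []
Stmt 5 'u = 7 + 0': DEAD (u not in live set ['a'])
Stmt 6 'c = d * u': DEAD (c not in live set ['a'])
Stmt 7 'y = a': KEEP (y is live); live-in = ['a']
Stmt 8 'return y': KEEP (return); live-in = ['y']
Removed statement numbers: [1, 2, 3, 5, 6]
Surviving IR:
  a = 0 * 1
  y = a
  return y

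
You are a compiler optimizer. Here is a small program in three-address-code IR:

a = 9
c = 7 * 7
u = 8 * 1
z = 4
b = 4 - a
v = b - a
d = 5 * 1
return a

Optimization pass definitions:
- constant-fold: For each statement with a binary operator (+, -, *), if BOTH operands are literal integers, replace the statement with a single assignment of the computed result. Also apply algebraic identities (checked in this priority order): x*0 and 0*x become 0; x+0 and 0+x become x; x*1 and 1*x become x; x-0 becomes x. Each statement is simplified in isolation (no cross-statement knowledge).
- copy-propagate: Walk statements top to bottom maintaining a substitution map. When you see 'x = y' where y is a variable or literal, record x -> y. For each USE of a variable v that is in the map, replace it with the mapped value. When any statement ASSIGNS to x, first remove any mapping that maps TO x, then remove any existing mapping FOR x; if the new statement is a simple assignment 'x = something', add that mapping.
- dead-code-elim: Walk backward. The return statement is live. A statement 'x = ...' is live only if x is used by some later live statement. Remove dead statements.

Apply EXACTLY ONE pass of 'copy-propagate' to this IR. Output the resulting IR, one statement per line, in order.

Answer: a = 9
c = 7 * 7
u = 8 * 1
z = 4
b = 4 - 9
v = b - 9
d = 5 * 1
return 9

Derivation:
Applying copy-propagate statement-by-statement:
  [1] a = 9  (unchanged)
  [2] c = 7 * 7  (unchanged)
  [3] u = 8 * 1  (unchanged)
  [4] z = 4  (unchanged)
  [5] b = 4 - a  -> b = 4 - 9
  [6] v = b - a  -> v = b - 9
  [7] d = 5 * 1  (unchanged)
  [8] return a  -> return 9
Result (8 stmts):
  a = 9
  c = 7 * 7
  u = 8 * 1
  z = 4
  b = 4 - 9
  v = b - 9
  d = 5 * 1
  return 9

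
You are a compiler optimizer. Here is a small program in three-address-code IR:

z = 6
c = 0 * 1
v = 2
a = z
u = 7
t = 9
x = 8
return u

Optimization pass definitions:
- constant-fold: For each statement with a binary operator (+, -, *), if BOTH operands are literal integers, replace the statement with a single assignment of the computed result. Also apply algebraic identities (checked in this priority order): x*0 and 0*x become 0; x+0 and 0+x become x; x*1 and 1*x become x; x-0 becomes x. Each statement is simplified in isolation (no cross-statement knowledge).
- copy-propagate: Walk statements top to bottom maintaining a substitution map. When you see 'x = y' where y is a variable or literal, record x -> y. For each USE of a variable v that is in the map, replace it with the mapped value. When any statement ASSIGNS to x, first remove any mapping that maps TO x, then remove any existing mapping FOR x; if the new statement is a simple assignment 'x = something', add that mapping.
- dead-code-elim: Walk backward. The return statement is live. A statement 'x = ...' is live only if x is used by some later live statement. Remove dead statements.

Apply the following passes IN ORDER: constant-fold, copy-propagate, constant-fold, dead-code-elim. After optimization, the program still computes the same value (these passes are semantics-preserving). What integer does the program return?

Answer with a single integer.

Initial IR:
  z = 6
  c = 0 * 1
  v = 2
  a = z
  u = 7
  t = 9
  x = 8
  return u
After constant-fold (8 stmts):
  z = 6
  c = 0
  v = 2
  a = z
  u = 7
  t = 9
  x = 8
  return u
After copy-propagate (8 stmts):
  z = 6
  c = 0
  v = 2
  a = 6
  u = 7
  t = 9
  x = 8
  return 7
After constant-fold (8 stmts):
  z = 6
  c = 0
  v = 2
  a = 6
  u = 7
  t = 9
  x = 8
  return 7
After dead-code-elim (1 stmts):
  return 7
Evaluate:
  z = 6  =>  z = 6
  c = 0 * 1  =>  c = 0
  v = 2  =>  v = 2
  a = z  =>  a = 6
  u = 7  =>  u = 7
  t = 9  =>  t = 9
  x = 8  =>  x = 8
  return u = 7

Answer: 7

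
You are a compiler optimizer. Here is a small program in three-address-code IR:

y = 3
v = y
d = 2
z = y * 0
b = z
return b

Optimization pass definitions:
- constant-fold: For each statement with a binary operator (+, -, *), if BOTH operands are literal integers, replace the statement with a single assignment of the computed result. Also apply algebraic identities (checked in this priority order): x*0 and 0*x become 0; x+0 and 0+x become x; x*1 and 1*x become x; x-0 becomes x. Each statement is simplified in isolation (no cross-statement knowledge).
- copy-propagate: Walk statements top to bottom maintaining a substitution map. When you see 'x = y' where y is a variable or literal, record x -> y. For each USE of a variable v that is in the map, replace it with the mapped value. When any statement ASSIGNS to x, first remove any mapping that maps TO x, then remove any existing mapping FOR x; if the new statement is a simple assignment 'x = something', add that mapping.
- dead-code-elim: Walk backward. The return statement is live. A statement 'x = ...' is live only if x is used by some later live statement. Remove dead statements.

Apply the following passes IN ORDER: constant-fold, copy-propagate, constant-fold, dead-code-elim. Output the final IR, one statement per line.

Initial IR:
  y = 3
  v = y
  d = 2
  z = y * 0
  b = z
  return b
After constant-fold (6 stmts):
  y = 3
  v = y
  d = 2
  z = 0
  b = z
  return b
After copy-propagate (6 stmts):
  y = 3
  v = 3
  d = 2
  z = 0
  b = 0
  return 0
After constant-fold (6 stmts):
  y = 3
  v = 3
  d = 2
  z = 0
  b = 0
  return 0
After dead-code-elim (1 stmts):
  return 0

Answer: return 0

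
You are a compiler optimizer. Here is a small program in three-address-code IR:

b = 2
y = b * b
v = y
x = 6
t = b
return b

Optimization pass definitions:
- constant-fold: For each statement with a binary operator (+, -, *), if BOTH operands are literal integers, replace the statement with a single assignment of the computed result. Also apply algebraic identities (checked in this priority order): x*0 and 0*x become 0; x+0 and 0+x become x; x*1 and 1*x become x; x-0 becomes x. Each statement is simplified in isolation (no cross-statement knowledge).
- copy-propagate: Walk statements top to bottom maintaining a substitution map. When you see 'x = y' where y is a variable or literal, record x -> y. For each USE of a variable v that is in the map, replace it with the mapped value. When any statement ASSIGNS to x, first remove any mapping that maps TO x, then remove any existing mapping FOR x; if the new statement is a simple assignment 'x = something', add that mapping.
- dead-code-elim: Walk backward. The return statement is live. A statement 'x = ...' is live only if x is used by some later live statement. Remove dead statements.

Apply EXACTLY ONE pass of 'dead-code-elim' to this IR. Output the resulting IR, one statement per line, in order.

Applying dead-code-elim statement-by-statement:
  [6] return b  -> KEEP (return); live=['b']
  [5] t = b  -> DEAD (t not live)
  [4] x = 6  -> DEAD (x not live)
  [3] v = y  -> DEAD (v not live)
  [2] y = b * b  -> DEAD (y not live)
  [1] b = 2  -> KEEP; live=[]
Result (2 stmts):
  b = 2
  return b

Answer: b = 2
return b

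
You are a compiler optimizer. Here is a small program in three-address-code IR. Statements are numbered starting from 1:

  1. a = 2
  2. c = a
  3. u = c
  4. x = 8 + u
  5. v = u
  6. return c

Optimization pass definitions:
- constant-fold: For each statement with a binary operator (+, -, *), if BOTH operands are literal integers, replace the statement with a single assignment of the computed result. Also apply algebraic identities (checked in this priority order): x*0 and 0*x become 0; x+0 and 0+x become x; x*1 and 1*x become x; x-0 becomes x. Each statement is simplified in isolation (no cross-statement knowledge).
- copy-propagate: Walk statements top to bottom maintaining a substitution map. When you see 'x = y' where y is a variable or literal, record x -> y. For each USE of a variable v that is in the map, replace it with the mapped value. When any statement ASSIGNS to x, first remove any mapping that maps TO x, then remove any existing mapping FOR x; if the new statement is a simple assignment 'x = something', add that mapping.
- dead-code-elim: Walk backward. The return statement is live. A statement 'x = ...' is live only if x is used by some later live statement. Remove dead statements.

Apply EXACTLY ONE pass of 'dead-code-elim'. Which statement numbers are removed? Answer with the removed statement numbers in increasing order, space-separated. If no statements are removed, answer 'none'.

Answer: 3 4 5

Derivation:
Backward liveness scan:
Stmt 1 'a = 2': KEEP (a is live); live-in = []
Stmt 2 'c = a': KEEP (c is live); live-in = ['a']
Stmt 3 'u = c': DEAD (u not in live set ['c'])
Stmt 4 'x = 8 + u': DEAD (x not in live set ['c'])
Stmt 5 'v = u': DEAD (v not in live set ['c'])
Stmt 6 'return c': KEEP (return); live-in = ['c']
Removed statement numbers: [3, 4, 5]
Surviving IR:
  a = 2
  c = a
  return c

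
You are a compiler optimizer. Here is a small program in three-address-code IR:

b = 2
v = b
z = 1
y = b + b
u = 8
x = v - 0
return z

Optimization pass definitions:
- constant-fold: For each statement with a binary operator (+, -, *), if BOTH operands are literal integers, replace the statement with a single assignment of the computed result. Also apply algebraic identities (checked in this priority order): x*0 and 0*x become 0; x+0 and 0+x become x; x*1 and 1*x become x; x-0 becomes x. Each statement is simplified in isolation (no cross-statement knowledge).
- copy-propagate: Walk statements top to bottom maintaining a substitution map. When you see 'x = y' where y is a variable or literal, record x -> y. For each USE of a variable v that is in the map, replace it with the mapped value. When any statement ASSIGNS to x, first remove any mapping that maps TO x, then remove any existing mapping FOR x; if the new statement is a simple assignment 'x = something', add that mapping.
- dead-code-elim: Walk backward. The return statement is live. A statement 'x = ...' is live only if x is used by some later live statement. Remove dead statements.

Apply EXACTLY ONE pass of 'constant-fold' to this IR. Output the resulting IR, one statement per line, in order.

Applying constant-fold statement-by-statement:
  [1] b = 2  (unchanged)
  [2] v = b  (unchanged)
  [3] z = 1  (unchanged)
  [4] y = b + b  (unchanged)
  [5] u = 8  (unchanged)
  [6] x = v - 0  -> x = v
  [7] return z  (unchanged)
Result (7 stmts):
  b = 2
  v = b
  z = 1
  y = b + b
  u = 8
  x = v
  return z

Answer: b = 2
v = b
z = 1
y = b + b
u = 8
x = v
return z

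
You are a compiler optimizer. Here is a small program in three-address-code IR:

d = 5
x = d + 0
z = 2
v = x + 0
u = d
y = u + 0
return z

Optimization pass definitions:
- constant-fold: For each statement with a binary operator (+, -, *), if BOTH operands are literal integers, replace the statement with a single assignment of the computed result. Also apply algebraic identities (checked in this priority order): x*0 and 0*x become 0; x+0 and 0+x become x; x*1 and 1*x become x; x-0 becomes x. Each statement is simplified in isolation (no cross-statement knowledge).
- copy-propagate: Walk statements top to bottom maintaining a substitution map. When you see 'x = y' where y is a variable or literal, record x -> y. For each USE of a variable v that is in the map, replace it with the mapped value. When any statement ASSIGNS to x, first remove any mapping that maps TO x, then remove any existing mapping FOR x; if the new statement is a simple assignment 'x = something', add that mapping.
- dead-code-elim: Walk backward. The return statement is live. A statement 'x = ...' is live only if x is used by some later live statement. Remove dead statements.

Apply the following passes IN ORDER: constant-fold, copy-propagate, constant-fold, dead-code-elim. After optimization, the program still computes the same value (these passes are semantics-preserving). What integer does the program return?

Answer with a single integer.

Answer: 2

Derivation:
Initial IR:
  d = 5
  x = d + 0
  z = 2
  v = x + 0
  u = d
  y = u + 0
  return z
After constant-fold (7 stmts):
  d = 5
  x = d
  z = 2
  v = x
  u = d
  y = u
  return z
After copy-propagate (7 stmts):
  d = 5
  x = 5
  z = 2
  v = 5
  u = 5
  y = 5
  return 2
After constant-fold (7 stmts):
  d = 5
  x = 5
  z = 2
  v = 5
  u = 5
  y = 5
  return 2
After dead-code-elim (1 stmts):
  return 2
Evaluate:
  d = 5  =>  d = 5
  x = d + 0  =>  x = 5
  z = 2  =>  z = 2
  v = x + 0  =>  v = 5
  u = d  =>  u = 5
  y = u + 0  =>  y = 5
  return z = 2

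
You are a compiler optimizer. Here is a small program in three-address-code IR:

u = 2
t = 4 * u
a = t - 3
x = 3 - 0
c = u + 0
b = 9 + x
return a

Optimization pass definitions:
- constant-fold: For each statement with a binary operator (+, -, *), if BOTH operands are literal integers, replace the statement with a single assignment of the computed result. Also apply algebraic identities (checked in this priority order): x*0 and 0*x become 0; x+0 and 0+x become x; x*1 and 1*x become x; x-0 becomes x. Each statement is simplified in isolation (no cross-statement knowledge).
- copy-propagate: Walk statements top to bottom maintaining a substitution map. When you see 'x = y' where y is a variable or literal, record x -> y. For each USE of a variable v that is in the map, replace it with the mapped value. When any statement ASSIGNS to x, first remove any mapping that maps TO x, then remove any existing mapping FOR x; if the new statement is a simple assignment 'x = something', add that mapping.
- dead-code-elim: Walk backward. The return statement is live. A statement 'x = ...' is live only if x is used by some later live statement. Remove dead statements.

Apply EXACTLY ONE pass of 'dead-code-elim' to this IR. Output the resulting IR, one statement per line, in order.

Applying dead-code-elim statement-by-statement:
  [7] return a  -> KEEP (return); live=['a']
  [6] b = 9 + x  -> DEAD (b not live)
  [5] c = u + 0  -> DEAD (c not live)
  [4] x = 3 - 0  -> DEAD (x not live)
  [3] a = t - 3  -> KEEP; live=['t']
  [2] t = 4 * u  -> KEEP; live=['u']
  [1] u = 2  -> KEEP; live=[]
Result (4 stmts):
  u = 2
  t = 4 * u
  a = t - 3
  return a

Answer: u = 2
t = 4 * u
a = t - 3
return a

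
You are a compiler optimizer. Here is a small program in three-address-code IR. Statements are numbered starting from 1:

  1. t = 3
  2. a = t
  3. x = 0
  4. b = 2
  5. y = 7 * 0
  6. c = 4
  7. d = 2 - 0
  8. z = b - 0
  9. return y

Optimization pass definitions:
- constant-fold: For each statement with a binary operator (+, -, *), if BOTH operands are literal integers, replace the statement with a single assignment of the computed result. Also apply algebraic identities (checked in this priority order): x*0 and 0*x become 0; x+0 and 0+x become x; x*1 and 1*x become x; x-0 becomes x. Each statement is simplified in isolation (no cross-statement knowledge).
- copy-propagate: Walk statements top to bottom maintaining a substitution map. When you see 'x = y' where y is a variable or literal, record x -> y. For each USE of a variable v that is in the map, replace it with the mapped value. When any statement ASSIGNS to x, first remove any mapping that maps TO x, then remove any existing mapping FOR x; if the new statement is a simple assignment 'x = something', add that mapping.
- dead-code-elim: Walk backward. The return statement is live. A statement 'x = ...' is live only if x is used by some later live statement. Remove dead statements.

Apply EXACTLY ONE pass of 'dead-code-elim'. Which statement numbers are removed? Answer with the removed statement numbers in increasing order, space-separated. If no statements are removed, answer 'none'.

Answer: 1 2 3 4 6 7 8

Derivation:
Backward liveness scan:
Stmt 1 't = 3': DEAD (t not in live set [])
Stmt 2 'a = t': DEAD (a not in live set [])
Stmt 3 'x = 0': DEAD (x not in live set [])
Stmt 4 'b = 2': DEAD (b not in live set [])
Stmt 5 'y = 7 * 0': KEEP (y is live); live-in = []
Stmt 6 'c = 4': DEAD (c not in live set ['y'])
Stmt 7 'd = 2 - 0': DEAD (d not in live set ['y'])
Stmt 8 'z = b - 0': DEAD (z not in live set ['y'])
Stmt 9 'return y': KEEP (return); live-in = ['y']
Removed statement numbers: [1, 2, 3, 4, 6, 7, 8]
Surviving IR:
  y = 7 * 0
  return y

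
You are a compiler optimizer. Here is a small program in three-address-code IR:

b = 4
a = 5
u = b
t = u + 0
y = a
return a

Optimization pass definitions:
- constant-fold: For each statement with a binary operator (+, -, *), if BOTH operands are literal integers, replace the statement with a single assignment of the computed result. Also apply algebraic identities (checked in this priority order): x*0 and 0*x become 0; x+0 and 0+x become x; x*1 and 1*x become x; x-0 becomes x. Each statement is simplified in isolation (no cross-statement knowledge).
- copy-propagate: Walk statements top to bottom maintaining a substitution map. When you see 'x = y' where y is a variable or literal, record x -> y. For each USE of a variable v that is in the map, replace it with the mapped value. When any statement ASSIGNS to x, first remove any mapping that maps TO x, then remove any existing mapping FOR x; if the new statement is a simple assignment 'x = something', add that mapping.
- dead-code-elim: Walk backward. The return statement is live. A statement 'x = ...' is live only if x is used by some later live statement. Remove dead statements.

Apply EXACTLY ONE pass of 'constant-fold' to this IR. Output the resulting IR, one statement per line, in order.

Answer: b = 4
a = 5
u = b
t = u
y = a
return a

Derivation:
Applying constant-fold statement-by-statement:
  [1] b = 4  (unchanged)
  [2] a = 5  (unchanged)
  [3] u = b  (unchanged)
  [4] t = u + 0  -> t = u
  [5] y = a  (unchanged)
  [6] return a  (unchanged)
Result (6 stmts):
  b = 4
  a = 5
  u = b
  t = u
  y = a
  return a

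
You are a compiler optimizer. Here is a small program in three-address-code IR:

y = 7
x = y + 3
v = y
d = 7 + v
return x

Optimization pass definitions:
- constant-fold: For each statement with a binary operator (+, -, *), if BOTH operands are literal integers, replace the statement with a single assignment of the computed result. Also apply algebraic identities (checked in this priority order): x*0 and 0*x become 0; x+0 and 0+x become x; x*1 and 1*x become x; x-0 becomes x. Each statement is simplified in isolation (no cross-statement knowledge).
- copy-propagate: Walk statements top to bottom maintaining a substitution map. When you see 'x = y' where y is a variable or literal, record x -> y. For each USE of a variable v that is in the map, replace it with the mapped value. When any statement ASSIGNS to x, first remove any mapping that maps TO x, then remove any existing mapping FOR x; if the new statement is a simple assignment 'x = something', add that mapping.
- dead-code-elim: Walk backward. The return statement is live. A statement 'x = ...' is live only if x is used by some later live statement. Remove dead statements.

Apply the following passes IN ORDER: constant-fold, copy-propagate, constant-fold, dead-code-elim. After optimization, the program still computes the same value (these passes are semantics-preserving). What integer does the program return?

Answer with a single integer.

Answer: 10

Derivation:
Initial IR:
  y = 7
  x = y + 3
  v = y
  d = 7 + v
  return x
After constant-fold (5 stmts):
  y = 7
  x = y + 3
  v = y
  d = 7 + v
  return x
After copy-propagate (5 stmts):
  y = 7
  x = 7 + 3
  v = 7
  d = 7 + 7
  return x
After constant-fold (5 stmts):
  y = 7
  x = 10
  v = 7
  d = 14
  return x
After dead-code-elim (2 stmts):
  x = 10
  return x
Evaluate:
  y = 7  =>  y = 7
  x = y + 3  =>  x = 10
  v = y  =>  v = 7
  d = 7 + v  =>  d = 14
  return x = 10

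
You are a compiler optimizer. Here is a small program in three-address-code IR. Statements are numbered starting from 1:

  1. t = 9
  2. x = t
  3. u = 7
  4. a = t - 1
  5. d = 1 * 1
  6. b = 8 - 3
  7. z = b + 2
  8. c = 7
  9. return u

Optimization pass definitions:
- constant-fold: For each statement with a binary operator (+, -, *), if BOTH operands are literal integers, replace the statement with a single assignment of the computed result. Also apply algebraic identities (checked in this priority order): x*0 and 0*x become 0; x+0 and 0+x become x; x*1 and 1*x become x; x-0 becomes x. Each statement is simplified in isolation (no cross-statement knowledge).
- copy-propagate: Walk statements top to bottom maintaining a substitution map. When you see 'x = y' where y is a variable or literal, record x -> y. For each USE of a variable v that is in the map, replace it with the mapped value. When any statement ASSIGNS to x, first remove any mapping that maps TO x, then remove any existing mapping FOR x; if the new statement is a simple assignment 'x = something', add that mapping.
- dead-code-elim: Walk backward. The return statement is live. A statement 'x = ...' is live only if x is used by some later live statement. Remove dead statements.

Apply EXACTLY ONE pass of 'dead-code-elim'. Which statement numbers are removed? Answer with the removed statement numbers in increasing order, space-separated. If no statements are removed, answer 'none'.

Backward liveness scan:
Stmt 1 't = 9': DEAD (t not in live set [])
Stmt 2 'x = t': DEAD (x not in live set [])
Stmt 3 'u = 7': KEEP (u is live); live-in = []
Stmt 4 'a = t - 1': DEAD (a not in live set ['u'])
Stmt 5 'd = 1 * 1': DEAD (d not in live set ['u'])
Stmt 6 'b = 8 - 3': DEAD (b not in live set ['u'])
Stmt 7 'z = b + 2': DEAD (z not in live set ['u'])
Stmt 8 'c = 7': DEAD (c not in live set ['u'])
Stmt 9 'return u': KEEP (return); live-in = ['u']
Removed statement numbers: [1, 2, 4, 5, 6, 7, 8]
Surviving IR:
  u = 7
  return u

Answer: 1 2 4 5 6 7 8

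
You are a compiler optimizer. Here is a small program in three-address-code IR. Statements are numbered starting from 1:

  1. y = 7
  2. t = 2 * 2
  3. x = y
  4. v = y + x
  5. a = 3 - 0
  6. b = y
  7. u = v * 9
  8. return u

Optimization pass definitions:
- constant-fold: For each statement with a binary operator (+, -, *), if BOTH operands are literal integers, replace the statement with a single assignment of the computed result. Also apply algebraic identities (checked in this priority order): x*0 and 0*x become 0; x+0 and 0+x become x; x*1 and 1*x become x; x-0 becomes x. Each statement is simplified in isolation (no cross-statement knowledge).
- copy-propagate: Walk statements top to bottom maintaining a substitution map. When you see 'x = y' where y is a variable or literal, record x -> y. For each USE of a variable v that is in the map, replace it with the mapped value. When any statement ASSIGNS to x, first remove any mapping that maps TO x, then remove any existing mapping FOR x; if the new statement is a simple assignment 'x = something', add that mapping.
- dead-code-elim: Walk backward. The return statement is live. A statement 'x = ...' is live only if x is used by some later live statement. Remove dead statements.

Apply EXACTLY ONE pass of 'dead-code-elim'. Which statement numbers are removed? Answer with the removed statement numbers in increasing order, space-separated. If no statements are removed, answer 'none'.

Backward liveness scan:
Stmt 1 'y = 7': KEEP (y is live); live-in = []
Stmt 2 't = 2 * 2': DEAD (t not in live set ['y'])
Stmt 3 'x = y': KEEP (x is live); live-in = ['y']
Stmt 4 'v = y + x': KEEP (v is live); live-in = ['x', 'y']
Stmt 5 'a = 3 - 0': DEAD (a not in live set ['v'])
Stmt 6 'b = y': DEAD (b not in live set ['v'])
Stmt 7 'u = v * 9': KEEP (u is live); live-in = ['v']
Stmt 8 'return u': KEEP (return); live-in = ['u']
Removed statement numbers: [2, 5, 6]
Surviving IR:
  y = 7
  x = y
  v = y + x
  u = v * 9
  return u

Answer: 2 5 6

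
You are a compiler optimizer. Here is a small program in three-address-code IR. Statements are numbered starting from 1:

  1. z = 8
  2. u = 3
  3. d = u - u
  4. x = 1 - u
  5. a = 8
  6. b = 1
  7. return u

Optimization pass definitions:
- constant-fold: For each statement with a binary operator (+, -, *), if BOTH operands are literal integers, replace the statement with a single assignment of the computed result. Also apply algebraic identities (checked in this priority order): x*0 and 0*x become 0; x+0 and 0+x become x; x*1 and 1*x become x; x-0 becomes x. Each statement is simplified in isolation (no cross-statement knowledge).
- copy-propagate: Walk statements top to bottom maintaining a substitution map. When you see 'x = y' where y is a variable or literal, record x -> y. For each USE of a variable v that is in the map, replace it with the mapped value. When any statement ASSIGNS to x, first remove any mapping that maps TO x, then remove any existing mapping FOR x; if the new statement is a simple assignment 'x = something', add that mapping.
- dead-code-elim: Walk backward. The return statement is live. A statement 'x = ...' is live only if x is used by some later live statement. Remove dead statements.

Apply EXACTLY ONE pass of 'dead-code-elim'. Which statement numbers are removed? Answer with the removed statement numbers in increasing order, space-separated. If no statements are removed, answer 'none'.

Backward liveness scan:
Stmt 1 'z = 8': DEAD (z not in live set [])
Stmt 2 'u = 3': KEEP (u is live); live-in = []
Stmt 3 'd = u - u': DEAD (d not in live set ['u'])
Stmt 4 'x = 1 - u': DEAD (x not in live set ['u'])
Stmt 5 'a = 8': DEAD (a not in live set ['u'])
Stmt 6 'b = 1': DEAD (b not in live set ['u'])
Stmt 7 'return u': KEEP (return); live-in = ['u']
Removed statement numbers: [1, 3, 4, 5, 6]
Surviving IR:
  u = 3
  return u

Answer: 1 3 4 5 6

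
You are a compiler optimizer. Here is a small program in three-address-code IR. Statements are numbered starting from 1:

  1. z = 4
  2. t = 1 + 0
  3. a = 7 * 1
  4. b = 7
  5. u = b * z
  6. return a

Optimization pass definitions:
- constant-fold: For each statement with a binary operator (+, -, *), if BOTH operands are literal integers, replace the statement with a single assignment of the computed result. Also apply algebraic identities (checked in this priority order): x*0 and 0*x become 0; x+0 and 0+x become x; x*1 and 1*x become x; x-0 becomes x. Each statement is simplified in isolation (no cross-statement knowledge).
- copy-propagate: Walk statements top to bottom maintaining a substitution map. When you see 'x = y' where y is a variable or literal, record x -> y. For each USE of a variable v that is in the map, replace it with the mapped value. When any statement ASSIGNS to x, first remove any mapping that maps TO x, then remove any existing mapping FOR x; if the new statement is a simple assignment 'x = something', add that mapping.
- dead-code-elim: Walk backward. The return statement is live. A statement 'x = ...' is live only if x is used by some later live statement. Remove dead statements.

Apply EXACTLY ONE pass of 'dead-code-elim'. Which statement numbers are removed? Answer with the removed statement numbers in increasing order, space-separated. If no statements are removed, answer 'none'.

Backward liveness scan:
Stmt 1 'z = 4': DEAD (z not in live set [])
Stmt 2 't = 1 + 0': DEAD (t not in live set [])
Stmt 3 'a = 7 * 1': KEEP (a is live); live-in = []
Stmt 4 'b = 7': DEAD (b not in live set ['a'])
Stmt 5 'u = b * z': DEAD (u not in live set ['a'])
Stmt 6 'return a': KEEP (return); live-in = ['a']
Removed statement numbers: [1, 2, 4, 5]
Surviving IR:
  a = 7 * 1
  return a

Answer: 1 2 4 5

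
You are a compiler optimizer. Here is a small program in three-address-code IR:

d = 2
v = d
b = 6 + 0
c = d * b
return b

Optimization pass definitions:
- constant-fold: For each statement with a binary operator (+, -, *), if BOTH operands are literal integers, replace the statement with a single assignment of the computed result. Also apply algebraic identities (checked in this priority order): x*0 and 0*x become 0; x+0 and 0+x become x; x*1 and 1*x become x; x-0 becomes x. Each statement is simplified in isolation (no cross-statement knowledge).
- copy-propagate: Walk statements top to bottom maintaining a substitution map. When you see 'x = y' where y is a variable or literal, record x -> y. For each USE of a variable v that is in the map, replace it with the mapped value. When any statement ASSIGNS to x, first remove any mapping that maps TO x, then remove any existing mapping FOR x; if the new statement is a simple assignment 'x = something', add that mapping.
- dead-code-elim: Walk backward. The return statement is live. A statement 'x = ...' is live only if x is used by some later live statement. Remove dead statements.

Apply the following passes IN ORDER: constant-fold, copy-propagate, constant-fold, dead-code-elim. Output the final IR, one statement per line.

Answer: return 6

Derivation:
Initial IR:
  d = 2
  v = d
  b = 6 + 0
  c = d * b
  return b
After constant-fold (5 stmts):
  d = 2
  v = d
  b = 6
  c = d * b
  return b
After copy-propagate (5 stmts):
  d = 2
  v = 2
  b = 6
  c = 2 * 6
  return 6
After constant-fold (5 stmts):
  d = 2
  v = 2
  b = 6
  c = 12
  return 6
After dead-code-elim (1 stmts):
  return 6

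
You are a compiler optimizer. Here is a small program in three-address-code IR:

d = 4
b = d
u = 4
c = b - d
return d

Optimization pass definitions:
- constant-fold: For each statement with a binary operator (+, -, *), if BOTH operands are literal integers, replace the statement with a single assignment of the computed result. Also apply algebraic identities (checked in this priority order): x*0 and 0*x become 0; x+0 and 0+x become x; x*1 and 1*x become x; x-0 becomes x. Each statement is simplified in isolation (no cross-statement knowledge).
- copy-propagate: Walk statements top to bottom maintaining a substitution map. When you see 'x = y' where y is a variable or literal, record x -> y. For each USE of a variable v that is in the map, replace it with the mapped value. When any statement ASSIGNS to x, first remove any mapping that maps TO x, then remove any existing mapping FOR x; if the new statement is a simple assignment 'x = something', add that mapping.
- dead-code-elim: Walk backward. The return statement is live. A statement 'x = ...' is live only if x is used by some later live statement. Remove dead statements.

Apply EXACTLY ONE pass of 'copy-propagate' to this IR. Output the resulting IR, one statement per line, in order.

Answer: d = 4
b = 4
u = 4
c = 4 - 4
return 4

Derivation:
Applying copy-propagate statement-by-statement:
  [1] d = 4  (unchanged)
  [2] b = d  -> b = 4
  [3] u = 4  (unchanged)
  [4] c = b - d  -> c = 4 - 4
  [5] return d  -> return 4
Result (5 stmts):
  d = 4
  b = 4
  u = 4
  c = 4 - 4
  return 4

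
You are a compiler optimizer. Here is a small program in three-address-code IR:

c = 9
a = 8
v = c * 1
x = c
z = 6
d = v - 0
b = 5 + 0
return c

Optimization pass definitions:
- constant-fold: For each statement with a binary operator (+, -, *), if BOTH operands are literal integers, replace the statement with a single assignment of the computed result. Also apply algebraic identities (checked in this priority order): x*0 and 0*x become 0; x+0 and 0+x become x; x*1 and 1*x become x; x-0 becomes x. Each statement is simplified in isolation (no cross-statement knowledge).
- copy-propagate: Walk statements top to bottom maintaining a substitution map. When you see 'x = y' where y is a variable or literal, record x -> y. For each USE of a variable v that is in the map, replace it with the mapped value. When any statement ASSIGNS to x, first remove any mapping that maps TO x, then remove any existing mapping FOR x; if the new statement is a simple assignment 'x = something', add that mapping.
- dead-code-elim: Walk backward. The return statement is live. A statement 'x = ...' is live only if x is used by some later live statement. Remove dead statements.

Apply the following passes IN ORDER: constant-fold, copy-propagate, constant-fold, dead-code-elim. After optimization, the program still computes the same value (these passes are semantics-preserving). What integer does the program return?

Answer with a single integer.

Answer: 9

Derivation:
Initial IR:
  c = 9
  a = 8
  v = c * 1
  x = c
  z = 6
  d = v - 0
  b = 5 + 0
  return c
After constant-fold (8 stmts):
  c = 9
  a = 8
  v = c
  x = c
  z = 6
  d = v
  b = 5
  return c
After copy-propagate (8 stmts):
  c = 9
  a = 8
  v = 9
  x = 9
  z = 6
  d = 9
  b = 5
  return 9
After constant-fold (8 stmts):
  c = 9
  a = 8
  v = 9
  x = 9
  z = 6
  d = 9
  b = 5
  return 9
After dead-code-elim (1 stmts):
  return 9
Evaluate:
  c = 9  =>  c = 9
  a = 8  =>  a = 8
  v = c * 1  =>  v = 9
  x = c  =>  x = 9
  z = 6  =>  z = 6
  d = v - 0  =>  d = 9
  b = 5 + 0  =>  b = 5
  return c = 9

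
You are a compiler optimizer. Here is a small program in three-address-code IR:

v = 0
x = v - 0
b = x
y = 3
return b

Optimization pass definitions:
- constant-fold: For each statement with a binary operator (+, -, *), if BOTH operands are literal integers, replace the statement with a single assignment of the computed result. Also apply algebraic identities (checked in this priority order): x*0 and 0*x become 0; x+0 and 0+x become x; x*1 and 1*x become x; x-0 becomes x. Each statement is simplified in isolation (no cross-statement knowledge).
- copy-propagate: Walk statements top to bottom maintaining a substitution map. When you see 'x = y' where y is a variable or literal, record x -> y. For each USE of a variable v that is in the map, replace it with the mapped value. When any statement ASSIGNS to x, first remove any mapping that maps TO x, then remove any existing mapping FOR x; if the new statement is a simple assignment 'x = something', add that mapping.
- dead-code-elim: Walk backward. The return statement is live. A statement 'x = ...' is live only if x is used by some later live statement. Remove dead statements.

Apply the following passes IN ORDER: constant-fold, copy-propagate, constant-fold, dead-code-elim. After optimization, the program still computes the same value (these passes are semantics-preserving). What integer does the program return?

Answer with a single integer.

Answer: 0

Derivation:
Initial IR:
  v = 0
  x = v - 0
  b = x
  y = 3
  return b
After constant-fold (5 stmts):
  v = 0
  x = v
  b = x
  y = 3
  return b
After copy-propagate (5 stmts):
  v = 0
  x = 0
  b = 0
  y = 3
  return 0
After constant-fold (5 stmts):
  v = 0
  x = 0
  b = 0
  y = 3
  return 0
After dead-code-elim (1 stmts):
  return 0
Evaluate:
  v = 0  =>  v = 0
  x = v - 0  =>  x = 0
  b = x  =>  b = 0
  y = 3  =>  y = 3
  return b = 0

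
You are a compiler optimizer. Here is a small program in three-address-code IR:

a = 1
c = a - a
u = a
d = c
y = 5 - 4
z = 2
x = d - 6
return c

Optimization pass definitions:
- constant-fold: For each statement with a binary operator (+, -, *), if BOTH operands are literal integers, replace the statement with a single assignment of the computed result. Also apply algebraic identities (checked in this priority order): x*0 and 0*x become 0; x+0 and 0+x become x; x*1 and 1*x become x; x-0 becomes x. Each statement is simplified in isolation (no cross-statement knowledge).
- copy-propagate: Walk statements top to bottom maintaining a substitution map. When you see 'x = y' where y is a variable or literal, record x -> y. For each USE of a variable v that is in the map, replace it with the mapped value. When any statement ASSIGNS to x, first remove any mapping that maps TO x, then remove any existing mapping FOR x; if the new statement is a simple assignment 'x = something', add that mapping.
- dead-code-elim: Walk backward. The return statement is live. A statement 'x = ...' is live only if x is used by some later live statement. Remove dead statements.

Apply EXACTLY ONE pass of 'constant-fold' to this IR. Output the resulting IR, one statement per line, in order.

Answer: a = 1
c = a - a
u = a
d = c
y = 1
z = 2
x = d - 6
return c

Derivation:
Applying constant-fold statement-by-statement:
  [1] a = 1  (unchanged)
  [2] c = a - a  (unchanged)
  [3] u = a  (unchanged)
  [4] d = c  (unchanged)
  [5] y = 5 - 4  -> y = 1
  [6] z = 2  (unchanged)
  [7] x = d - 6  (unchanged)
  [8] return c  (unchanged)
Result (8 stmts):
  a = 1
  c = a - a
  u = a
  d = c
  y = 1
  z = 2
  x = d - 6
  return c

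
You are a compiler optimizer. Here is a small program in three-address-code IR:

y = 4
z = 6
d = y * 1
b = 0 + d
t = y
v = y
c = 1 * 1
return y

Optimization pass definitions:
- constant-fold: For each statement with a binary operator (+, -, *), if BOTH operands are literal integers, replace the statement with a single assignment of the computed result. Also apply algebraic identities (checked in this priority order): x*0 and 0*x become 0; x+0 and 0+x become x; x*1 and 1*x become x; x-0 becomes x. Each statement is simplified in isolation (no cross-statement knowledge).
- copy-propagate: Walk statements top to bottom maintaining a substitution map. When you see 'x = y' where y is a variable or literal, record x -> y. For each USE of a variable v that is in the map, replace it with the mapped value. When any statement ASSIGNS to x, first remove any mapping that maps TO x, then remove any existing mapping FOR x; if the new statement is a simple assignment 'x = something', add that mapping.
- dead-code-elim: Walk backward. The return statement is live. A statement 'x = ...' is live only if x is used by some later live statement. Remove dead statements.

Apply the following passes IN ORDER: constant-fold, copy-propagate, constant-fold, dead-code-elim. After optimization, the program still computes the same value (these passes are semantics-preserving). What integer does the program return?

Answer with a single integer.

Initial IR:
  y = 4
  z = 6
  d = y * 1
  b = 0 + d
  t = y
  v = y
  c = 1 * 1
  return y
After constant-fold (8 stmts):
  y = 4
  z = 6
  d = y
  b = d
  t = y
  v = y
  c = 1
  return y
After copy-propagate (8 stmts):
  y = 4
  z = 6
  d = 4
  b = 4
  t = 4
  v = 4
  c = 1
  return 4
After constant-fold (8 stmts):
  y = 4
  z = 6
  d = 4
  b = 4
  t = 4
  v = 4
  c = 1
  return 4
After dead-code-elim (1 stmts):
  return 4
Evaluate:
  y = 4  =>  y = 4
  z = 6  =>  z = 6
  d = y * 1  =>  d = 4
  b = 0 + d  =>  b = 4
  t = y  =>  t = 4
  v = y  =>  v = 4
  c = 1 * 1  =>  c = 1
  return y = 4

Answer: 4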